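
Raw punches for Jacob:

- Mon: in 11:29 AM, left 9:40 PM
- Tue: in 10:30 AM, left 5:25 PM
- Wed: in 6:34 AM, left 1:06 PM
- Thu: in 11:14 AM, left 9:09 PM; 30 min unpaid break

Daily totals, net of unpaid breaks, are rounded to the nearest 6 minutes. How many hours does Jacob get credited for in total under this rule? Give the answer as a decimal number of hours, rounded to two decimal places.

33.00 hours

Mon: 11:29 AM–9:40 PM = 10 h 11 min → rounds to 10 h 12 min
Tue: 10:30 AM–5:25 PM = 6 h 55 min → rounds to 6 h 54 min
Wed: 6:34 AM–1:06 PM = 6 h 32 min → rounds to 6 h 30 min
Thu: 11:14 AM–9:09 PM = 9 h 55 min − 30 min = 9 h 25 min → rounds to 9 h 24 min
Total credited: 33 h 0 min.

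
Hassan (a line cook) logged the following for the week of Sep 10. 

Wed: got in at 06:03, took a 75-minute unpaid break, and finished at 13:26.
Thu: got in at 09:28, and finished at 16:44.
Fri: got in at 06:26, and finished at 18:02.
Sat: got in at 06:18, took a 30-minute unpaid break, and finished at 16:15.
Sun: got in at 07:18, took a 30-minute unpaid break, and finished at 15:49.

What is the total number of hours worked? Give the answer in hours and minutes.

42 h 28 min

Wed: 06:03–13:26 = 7 h 23 min; less 75 min break → 6 h 8 min
Thu: 09:28–16:44 = 7 h 16 min
Fri: 06:26–18:02 = 11 h 36 min
Sat: 06:18–16:15 = 9 h 57 min; less 30 min break → 9 h 27 min
Sun: 07:18–15:49 = 8 h 31 min; less 30 min break → 8 h 1 min
Total: 6 h 8 min + 7 h 16 min + 11 h 36 min + 9 h 27 min + 8 h 1 min = 42 h 28 min.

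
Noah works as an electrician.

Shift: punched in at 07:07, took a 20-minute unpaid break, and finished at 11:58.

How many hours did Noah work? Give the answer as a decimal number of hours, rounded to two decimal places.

4.52 hours

Shift: 07:07–11:58 = 4 h 51 min; less 20 min break → 4 h 31 min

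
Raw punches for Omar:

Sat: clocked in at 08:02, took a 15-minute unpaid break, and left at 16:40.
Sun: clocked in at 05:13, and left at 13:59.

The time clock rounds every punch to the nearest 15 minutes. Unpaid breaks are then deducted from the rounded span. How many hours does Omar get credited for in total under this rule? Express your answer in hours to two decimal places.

17.25 hours

Sat: in 08:02→08:00, out 16:40→16:45; 8 h 45 min − 15 min = 8 h 30 min
Sun: in 05:13→05:15, out 13:59→14:00; 8 h 45 min
Total credited: 17 h 15 min.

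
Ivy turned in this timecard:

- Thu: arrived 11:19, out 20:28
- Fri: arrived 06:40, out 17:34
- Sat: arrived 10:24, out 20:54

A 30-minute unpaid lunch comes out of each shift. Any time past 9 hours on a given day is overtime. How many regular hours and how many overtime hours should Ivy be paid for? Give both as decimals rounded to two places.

Thu: 11:19–20:28 = 9 h 9 min; less 30 min break → 8 h 39 min
Fri: 06:40–17:34 = 10 h 54 min; less 30 min break → 10 h 24 min
Sat: 10:24–20:54 = 10 h 30 min; less 30 min break → 10 h 0 min
Thu reg 8 h 39 min / OT 0 h 0 min; Fri reg 9 h 0 min / OT 1 h 24 min; Sat reg 9 h 0 min / OT 1 h 0 min.
Totals: regular 26 h 39 min, overtime 2 h 24 min.

Regular 26.65 hours, overtime 2.40 hours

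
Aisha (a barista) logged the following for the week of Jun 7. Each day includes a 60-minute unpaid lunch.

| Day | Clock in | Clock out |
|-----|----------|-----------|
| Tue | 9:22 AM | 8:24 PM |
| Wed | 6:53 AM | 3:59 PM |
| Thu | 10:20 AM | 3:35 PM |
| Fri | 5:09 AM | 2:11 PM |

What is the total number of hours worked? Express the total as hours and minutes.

Tue: 9:22 AM–8:24 PM = 11 h 2 min; less 60 min break → 10 h 2 min
Wed: 6:53 AM–3:59 PM = 9 h 6 min; less 60 min break → 8 h 6 min
Thu: 10:20 AM–3:35 PM = 5 h 15 min; less 60 min break → 4 h 15 min
Fri: 5:09 AM–2:11 PM = 9 h 2 min; less 60 min break → 8 h 2 min
Total: 10 h 2 min + 8 h 6 min + 4 h 15 min + 8 h 2 min = 30 h 25 min.

30 h 25 min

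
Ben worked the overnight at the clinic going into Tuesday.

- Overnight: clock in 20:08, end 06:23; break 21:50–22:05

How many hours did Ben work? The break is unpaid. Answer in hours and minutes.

Overnight: 20:08 → midnight = 3 h 52 min; midnight → 06:23 = 6 h 23 min; span 10 h 15 min; less 15 min break → 10 h 0 min

10 h 0 min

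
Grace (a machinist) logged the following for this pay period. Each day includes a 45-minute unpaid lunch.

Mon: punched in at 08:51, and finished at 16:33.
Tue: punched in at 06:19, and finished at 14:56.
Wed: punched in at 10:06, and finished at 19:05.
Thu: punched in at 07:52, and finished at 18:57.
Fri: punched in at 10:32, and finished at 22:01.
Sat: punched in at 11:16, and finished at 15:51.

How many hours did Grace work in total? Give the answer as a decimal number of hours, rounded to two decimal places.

47.95 hours

Mon: 08:51–16:33 = 7 h 42 min; less 45 min break → 6 h 57 min
Tue: 06:19–14:56 = 8 h 37 min; less 45 min break → 7 h 52 min
Wed: 10:06–19:05 = 8 h 59 min; less 45 min break → 8 h 14 min
Thu: 07:52–18:57 = 11 h 5 min; less 45 min break → 10 h 20 min
Fri: 10:32–22:01 = 11 h 29 min; less 45 min break → 10 h 44 min
Sat: 11:16–15:51 = 4 h 35 min; less 45 min break → 3 h 50 min
Total: 6 h 57 min + 7 h 52 min + 8 h 14 min + 10 h 20 min + 10 h 44 min + 3 h 50 min = 47 h 57 min.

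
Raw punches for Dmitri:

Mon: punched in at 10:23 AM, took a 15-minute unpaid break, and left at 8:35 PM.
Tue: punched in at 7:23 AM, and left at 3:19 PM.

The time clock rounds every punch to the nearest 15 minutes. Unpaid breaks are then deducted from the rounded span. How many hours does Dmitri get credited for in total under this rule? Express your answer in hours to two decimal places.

17.50 hours

Mon: in 10:23 AM→10:30 AM, out 8:35 PM→8:30 PM; 10 h 0 min − 15 min = 9 h 45 min
Tue: in 7:23 AM→7:30 AM, out 3:19 PM→3:15 PM; 7 h 45 min
Total credited: 17 h 30 min.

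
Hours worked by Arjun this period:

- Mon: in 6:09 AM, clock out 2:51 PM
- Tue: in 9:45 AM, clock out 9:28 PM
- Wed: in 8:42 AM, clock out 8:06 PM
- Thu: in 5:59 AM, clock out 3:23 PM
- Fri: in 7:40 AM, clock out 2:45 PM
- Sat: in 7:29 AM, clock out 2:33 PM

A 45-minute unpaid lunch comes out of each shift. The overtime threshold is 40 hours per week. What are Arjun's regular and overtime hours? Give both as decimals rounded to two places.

Mon: 6:09 AM–2:51 PM = 8 h 42 min; less 45 min break → 7 h 57 min
Tue: 9:45 AM–9:28 PM = 11 h 43 min; less 45 min break → 10 h 58 min
Wed: 8:42 AM–8:06 PM = 11 h 24 min; less 45 min break → 10 h 39 min
Thu: 5:59 AM–3:23 PM = 9 h 24 min; less 45 min break → 8 h 39 min
Fri: 7:40 AM–2:45 PM = 7 h 5 min; less 45 min break → 6 h 20 min
Sat: 7:29 AM–2:33 PM = 7 h 4 min; less 45 min break → 6 h 19 min
Total worked: 50 h 52 min = 50.87 h.
Threshold 40 h → overtime 10 h 52 min, regular 40 h 0 min.

Regular 40.00 hours, overtime 10.87 hours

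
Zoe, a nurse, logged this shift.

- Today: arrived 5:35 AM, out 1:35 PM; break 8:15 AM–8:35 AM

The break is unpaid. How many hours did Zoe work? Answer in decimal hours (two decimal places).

7.67 hours

Today: 5:35 AM–1:35 PM = 8 h 0 min; less 20 min break → 7 h 40 min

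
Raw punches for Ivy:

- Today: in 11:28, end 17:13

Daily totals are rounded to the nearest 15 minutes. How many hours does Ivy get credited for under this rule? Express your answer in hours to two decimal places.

5.75 hours

Today: 11:28–17:13 = 5 h 45 min → rounds to 5 h 45 min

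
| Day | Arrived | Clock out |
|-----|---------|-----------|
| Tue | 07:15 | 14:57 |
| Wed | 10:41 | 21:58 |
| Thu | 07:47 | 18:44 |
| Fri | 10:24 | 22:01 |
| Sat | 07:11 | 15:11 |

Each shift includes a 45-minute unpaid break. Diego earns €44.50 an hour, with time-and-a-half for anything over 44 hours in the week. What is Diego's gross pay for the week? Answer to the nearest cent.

€2078.15

Tue: 07:15–14:57 = 7 h 42 min; less 45 min break → 6 h 57 min
Wed: 10:41–21:58 = 11 h 17 min; less 45 min break → 10 h 32 min
Thu: 07:47–18:44 = 10 h 57 min; less 45 min break → 10 h 12 min
Fri: 10:24–22:01 = 11 h 37 min; less 45 min break → 10 h 52 min
Sat: 07:11–15:11 = 8 h 0 min; less 45 min break → 7 h 15 min
Total worked: 45 h 48 min = 2748 min.
Regular 44 h 0 min = 2640 min at €44.50/h; overtime 1 h 48 min = 108 min at €66.75/h.
Pay = (2640 × €44.50 + 108 × €66.75) ÷ 60 = €2078.15.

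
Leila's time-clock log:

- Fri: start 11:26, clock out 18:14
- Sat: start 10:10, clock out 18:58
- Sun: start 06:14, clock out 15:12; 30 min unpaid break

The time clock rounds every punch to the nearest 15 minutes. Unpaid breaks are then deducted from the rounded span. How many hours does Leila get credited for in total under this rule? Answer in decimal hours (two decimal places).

24.00 hours

Fri: in 11:26→11:30, out 18:14→18:15; 6 h 45 min
Sat: in 10:10→10:15, out 18:58→19:00; 8 h 45 min
Sun: in 06:14→06:15, out 15:12→15:15; 9 h 0 min − 30 min = 8 h 30 min
Total credited: 24 h 0 min.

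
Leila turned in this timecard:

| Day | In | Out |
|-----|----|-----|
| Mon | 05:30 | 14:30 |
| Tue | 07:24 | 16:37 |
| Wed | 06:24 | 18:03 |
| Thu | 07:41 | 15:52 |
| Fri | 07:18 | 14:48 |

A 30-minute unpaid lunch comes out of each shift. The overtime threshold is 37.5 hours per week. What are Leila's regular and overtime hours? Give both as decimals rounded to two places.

Regular 37.50 hours, overtime 5.55 hours

Mon: 05:30–14:30 = 9 h 0 min; less 30 min break → 8 h 30 min
Tue: 07:24–16:37 = 9 h 13 min; less 30 min break → 8 h 43 min
Wed: 06:24–18:03 = 11 h 39 min; less 30 min break → 11 h 9 min
Thu: 07:41–15:52 = 8 h 11 min; less 30 min break → 7 h 41 min
Fri: 07:18–14:48 = 7 h 30 min; less 30 min break → 7 h 0 min
Total worked: 43 h 3 min = 43.05 h.
Threshold 37.5 h → overtime 5 h 33 min, regular 37 h 30 min.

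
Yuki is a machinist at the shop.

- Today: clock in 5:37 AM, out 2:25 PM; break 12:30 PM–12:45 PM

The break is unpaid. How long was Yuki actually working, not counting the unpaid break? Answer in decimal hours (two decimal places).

8.55 hours

Today: 5:37 AM–2:25 PM = 8 h 48 min; less 15 min break → 8 h 33 min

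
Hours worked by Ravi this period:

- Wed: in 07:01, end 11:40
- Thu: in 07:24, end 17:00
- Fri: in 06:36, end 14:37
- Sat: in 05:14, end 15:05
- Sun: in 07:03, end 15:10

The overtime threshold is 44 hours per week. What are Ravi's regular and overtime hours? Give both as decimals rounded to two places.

Regular 40.23 hours, overtime 0.00 hours

Wed: 07:01–11:40 = 4 h 39 min
Thu: 07:24–17:00 = 9 h 36 min
Fri: 06:36–14:37 = 8 h 1 min
Sat: 05:14–15:05 = 9 h 51 min
Sun: 07:03–15:10 = 8 h 7 min
Total worked: 40 h 14 min = 40.23 h.
Threshold 44 h → overtime 0 h 0 min, regular 40 h 14 min.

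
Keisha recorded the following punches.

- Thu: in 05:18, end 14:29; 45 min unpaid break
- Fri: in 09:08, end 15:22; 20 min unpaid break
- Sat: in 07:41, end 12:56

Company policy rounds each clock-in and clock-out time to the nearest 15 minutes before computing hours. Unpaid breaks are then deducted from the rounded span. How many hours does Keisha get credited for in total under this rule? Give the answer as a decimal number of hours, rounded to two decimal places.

19.42 hours

Thu: in 05:18→05:15, out 14:29→14:30; 9 h 15 min − 45 min = 8 h 30 min
Fri: in 09:08→09:15, out 15:22→15:15; 6 h 0 min − 20 min = 5 h 40 min
Sat: in 07:41→07:45, out 12:56→13:00; 5 h 15 min
Total credited: 19 h 25 min.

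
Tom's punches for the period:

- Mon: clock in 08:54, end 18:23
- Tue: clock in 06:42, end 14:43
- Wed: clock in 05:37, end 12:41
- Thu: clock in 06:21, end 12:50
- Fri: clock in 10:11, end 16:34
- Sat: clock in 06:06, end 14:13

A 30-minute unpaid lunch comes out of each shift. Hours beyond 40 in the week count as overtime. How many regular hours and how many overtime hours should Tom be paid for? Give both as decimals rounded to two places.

Mon: 08:54–18:23 = 9 h 29 min; less 30 min break → 8 h 59 min
Tue: 06:42–14:43 = 8 h 1 min; less 30 min break → 7 h 31 min
Wed: 05:37–12:41 = 7 h 4 min; less 30 min break → 6 h 34 min
Thu: 06:21–12:50 = 6 h 29 min; less 30 min break → 5 h 59 min
Fri: 10:11–16:34 = 6 h 23 min; less 30 min break → 5 h 53 min
Sat: 06:06–14:13 = 8 h 7 min; less 30 min break → 7 h 37 min
Total worked: 42 h 33 min = 42.55 h.
Threshold 40 h → overtime 2 h 33 min, regular 40 h 0 min.

Regular 40.00 hours, overtime 2.55 hours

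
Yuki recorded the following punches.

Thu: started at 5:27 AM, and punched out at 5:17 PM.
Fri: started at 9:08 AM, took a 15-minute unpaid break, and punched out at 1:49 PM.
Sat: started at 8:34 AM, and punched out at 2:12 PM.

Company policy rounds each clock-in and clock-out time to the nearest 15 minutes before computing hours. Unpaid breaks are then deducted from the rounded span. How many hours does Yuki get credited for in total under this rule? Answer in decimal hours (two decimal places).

21.75 hours

Thu: in 5:27 AM→5:30 AM, out 5:17 PM→5:15 PM; 11 h 45 min
Fri: in 9:08 AM→9:15 AM, out 1:49 PM→1:45 PM; 4 h 30 min − 15 min = 4 h 15 min
Sat: in 8:34 AM→8:30 AM, out 2:12 PM→2:15 PM; 5 h 45 min
Total credited: 21 h 45 min.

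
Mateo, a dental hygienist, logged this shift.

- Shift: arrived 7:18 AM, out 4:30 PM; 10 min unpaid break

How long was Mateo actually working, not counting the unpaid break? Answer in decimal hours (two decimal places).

Shift: 7:18 AM–4:30 PM = 9 h 12 min; less 10 min break → 9 h 2 min

9.03 hours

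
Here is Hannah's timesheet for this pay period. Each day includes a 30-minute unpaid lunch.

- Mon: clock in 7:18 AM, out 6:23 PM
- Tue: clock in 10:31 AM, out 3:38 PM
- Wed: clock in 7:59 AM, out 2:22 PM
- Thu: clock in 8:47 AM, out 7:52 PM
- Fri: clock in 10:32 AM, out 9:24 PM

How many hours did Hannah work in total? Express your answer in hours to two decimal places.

42.03 hours

Mon: 7:18 AM–6:23 PM = 11 h 5 min; less 30 min break → 10 h 35 min
Tue: 10:31 AM–3:38 PM = 5 h 7 min; less 30 min break → 4 h 37 min
Wed: 7:59 AM–2:22 PM = 6 h 23 min; less 30 min break → 5 h 53 min
Thu: 8:47 AM–7:52 PM = 11 h 5 min; less 30 min break → 10 h 35 min
Fri: 10:32 AM–9:24 PM = 10 h 52 min; less 30 min break → 10 h 22 min
Total: 10 h 35 min + 4 h 37 min + 5 h 53 min + 10 h 35 min + 10 h 22 min = 42 h 2 min.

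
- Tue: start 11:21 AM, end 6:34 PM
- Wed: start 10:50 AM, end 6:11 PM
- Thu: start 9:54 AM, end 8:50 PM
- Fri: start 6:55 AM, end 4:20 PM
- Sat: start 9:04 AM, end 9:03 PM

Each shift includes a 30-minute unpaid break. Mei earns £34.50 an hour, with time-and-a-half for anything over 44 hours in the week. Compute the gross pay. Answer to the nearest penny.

£1538.70

Tue: 11:21 AM–6:34 PM = 7 h 13 min; less 30 min break → 6 h 43 min
Wed: 10:50 AM–6:11 PM = 7 h 21 min; less 30 min break → 6 h 51 min
Thu: 9:54 AM–8:50 PM = 10 h 56 min; less 30 min break → 10 h 26 min
Fri: 6:55 AM–4:20 PM = 9 h 25 min; less 30 min break → 8 h 55 min
Sat: 9:04 AM–9:03 PM = 11 h 59 min; less 30 min break → 11 h 29 min
Total worked: 44 h 24 min = 2664 min.
Regular 44 h 0 min = 2640 min at £34.50/h; overtime 0 h 24 min = 24 min at £51.75/h.
Pay = (2640 × £34.50 + 24 × £51.75) ÷ 60 = £1538.70.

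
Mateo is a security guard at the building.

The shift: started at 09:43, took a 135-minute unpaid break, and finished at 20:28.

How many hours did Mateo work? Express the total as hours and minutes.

The shift: 09:43–20:28 = 10 h 45 min; less 135 min break → 8 h 30 min

8 h 30 min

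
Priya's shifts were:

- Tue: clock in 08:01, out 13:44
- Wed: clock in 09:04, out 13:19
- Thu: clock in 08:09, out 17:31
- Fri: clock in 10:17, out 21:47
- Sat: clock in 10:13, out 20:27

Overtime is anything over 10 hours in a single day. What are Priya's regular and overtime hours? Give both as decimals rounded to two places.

Regular 39.33 hours, overtime 1.73 hours

Tue: 08:01–13:44 = 5 h 43 min
Wed: 09:04–13:19 = 4 h 15 min
Thu: 08:09–17:31 = 9 h 22 min
Fri: 10:17–21:47 = 11 h 30 min
Sat: 10:13–20:27 = 10 h 14 min
Tue reg 5 h 43 min / OT 0 h 0 min; Wed reg 4 h 15 min / OT 0 h 0 min; Thu reg 9 h 22 min / OT 0 h 0 min; Fri reg 10 h 0 min / OT 1 h 30 min; Sat reg 10 h 0 min / OT 0 h 14 min.
Totals: regular 39 h 20 min, overtime 1 h 44 min.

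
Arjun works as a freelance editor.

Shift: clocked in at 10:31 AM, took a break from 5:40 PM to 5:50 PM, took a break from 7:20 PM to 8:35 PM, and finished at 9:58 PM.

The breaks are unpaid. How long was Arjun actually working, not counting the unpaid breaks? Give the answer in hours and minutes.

Shift: 10:31 AM–9:58 PM = 11 h 27 min; less 85 min break → 10 h 2 min

10 h 2 min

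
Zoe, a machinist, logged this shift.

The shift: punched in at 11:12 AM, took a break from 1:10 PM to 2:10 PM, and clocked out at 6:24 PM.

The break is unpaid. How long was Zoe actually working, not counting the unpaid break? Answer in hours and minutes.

The shift: 11:12 AM–6:24 PM = 7 h 12 min; less 60 min break → 6 h 12 min

6 h 12 min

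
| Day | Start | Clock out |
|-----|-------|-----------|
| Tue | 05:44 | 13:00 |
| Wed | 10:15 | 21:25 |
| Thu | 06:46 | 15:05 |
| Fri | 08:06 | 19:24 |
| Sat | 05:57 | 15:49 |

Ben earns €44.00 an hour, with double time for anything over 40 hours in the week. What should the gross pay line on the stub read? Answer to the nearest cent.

€2456.67

Tue: 05:44–13:00 = 7 h 16 min
Wed: 10:15–21:25 = 11 h 10 min
Thu: 06:46–15:05 = 8 h 19 min
Fri: 08:06–19:24 = 11 h 18 min
Sat: 05:57–15:49 = 9 h 52 min
Total worked: 47 h 55 min = 2875 min.
Regular 40 h 0 min = 2400 min at €44.00/h; overtime 7 h 55 min = 475 min at €88.00/h.
Pay = (2400 × €44.00 + 475 × €88.00) ÷ 60 = €2456.67.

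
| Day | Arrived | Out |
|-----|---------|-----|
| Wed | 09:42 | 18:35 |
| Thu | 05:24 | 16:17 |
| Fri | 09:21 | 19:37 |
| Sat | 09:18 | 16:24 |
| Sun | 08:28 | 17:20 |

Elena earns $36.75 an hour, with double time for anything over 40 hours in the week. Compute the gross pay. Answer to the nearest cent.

$1911.00

Wed: 09:42–18:35 = 8 h 53 min
Thu: 05:24–16:17 = 10 h 53 min
Fri: 09:21–19:37 = 10 h 16 min
Sat: 09:18–16:24 = 7 h 6 min
Sun: 08:28–17:20 = 8 h 52 min
Total worked: 46 h 0 min = 2760 min.
Regular 40 h 0 min = 2400 min at $36.75/h; overtime 6 h 0 min = 360 min at $73.50/h.
Pay = (2400 × $36.75 + 360 × $73.50) ÷ 60 = $1911.00.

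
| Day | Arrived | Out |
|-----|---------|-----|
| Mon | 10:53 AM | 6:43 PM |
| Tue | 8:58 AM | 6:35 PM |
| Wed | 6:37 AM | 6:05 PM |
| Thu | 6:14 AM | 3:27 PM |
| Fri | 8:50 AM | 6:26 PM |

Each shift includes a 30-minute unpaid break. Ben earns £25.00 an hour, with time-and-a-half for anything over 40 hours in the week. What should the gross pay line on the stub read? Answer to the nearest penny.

Mon: 10:53 AM–6:43 PM = 7 h 50 min; less 30 min break → 7 h 20 min
Tue: 8:58 AM–6:35 PM = 9 h 37 min; less 30 min break → 9 h 7 min
Wed: 6:37 AM–6:05 PM = 11 h 28 min; less 30 min break → 10 h 58 min
Thu: 6:14 AM–3:27 PM = 9 h 13 min; less 30 min break → 8 h 43 min
Fri: 8:50 AM–6:26 PM = 9 h 36 min; less 30 min break → 9 h 6 min
Total worked: 45 h 14 min = 2714 min.
Regular 40 h 0 min = 2400 min at £25.00/h; overtime 5 h 14 min = 314 min at £37.50/h.
Pay = (2400 × £25.00 + 314 × £37.50) ÷ 60 = £1196.25.

£1196.25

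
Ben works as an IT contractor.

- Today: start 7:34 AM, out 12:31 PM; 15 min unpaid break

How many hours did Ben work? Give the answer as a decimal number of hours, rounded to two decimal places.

Today: 7:34 AM–12:31 PM = 4 h 57 min; less 15 min break → 4 h 42 min

4.70 hours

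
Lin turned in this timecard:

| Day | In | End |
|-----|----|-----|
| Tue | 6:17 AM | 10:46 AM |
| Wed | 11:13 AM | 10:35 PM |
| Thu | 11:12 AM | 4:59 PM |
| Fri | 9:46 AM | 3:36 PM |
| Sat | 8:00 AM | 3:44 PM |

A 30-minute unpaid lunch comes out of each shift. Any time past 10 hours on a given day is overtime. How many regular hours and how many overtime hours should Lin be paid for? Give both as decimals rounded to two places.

Tue: 6:17 AM–10:46 AM = 4 h 29 min; less 30 min break → 3 h 59 min
Wed: 11:13 AM–10:35 PM = 11 h 22 min; less 30 min break → 10 h 52 min
Thu: 11:12 AM–4:59 PM = 5 h 47 min; less 30 min break → 5 h 17 min
Fri: 9:46 AM–3:36 PM = 5 h 50 min; less 30 min break → 5 h 20 min
Sat: 8:00 AM–3:44 PM = 7 h 44 min; less 30 min break → 7 h 14 min
Tue reg 3 h 59 min / OT 0 h 0 min; Wed reg 10 h 0 min / OT 0 h 52 min; Thu reg 5 h 17 min / OT 0 h 0 min; Fri reg 5 h 20 min / OT 0 h 0 min; Sat reg 7 h 14 min / OT 0 h 0 min.
Totals: regular 31 h 50 min, overtime 0 h 52 min.

Regular 31.83 hours, overtime 0.87 hours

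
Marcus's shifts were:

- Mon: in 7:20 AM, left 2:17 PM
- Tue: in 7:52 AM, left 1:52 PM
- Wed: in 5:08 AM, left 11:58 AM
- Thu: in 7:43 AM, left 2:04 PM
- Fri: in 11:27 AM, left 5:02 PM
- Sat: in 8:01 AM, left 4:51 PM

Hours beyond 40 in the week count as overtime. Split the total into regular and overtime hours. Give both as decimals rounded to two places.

Regular 40.00 hours, overtime 0.55 hours

Mon: 7:20 AM–2:17 PM = 6 h 57 min
Tue: 7:52 AM–1:52 PM = 6 h 0 min
Wed: 5:08 AM–11:58 AM = 6 h 50 min
Thu: 7:43 AM–2:04 PM = 6 h 21 min
Fri: 11:27 AM–5:02 PM = 5 h 35 min
Sat: 8:01 AM–4:51 PM = 8 h 50 min
Total worked: 40 h 33 min = 40.55 h.
Threshold 40 h → overtime 0 h 33 min, regular 40 h 0 min.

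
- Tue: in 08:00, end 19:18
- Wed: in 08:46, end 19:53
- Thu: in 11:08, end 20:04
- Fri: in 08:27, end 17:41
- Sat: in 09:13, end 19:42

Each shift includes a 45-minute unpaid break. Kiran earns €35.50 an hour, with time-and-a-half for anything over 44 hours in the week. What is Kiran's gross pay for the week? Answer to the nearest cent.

€1738.61

Tue: 08:00–19:18 = 11 h 18 min; less 45 min break → 10 h 33 min
Wed: 08:46–19:53 = 11 h 7 min; less 45 min break → 10 h 22 min
Thu: 11:08–20:04 = 8 h 56 min; less 45 min break → 8 h 11 min
Fri: 08:27–17:41 = 9 h 14 min; less 45 min break → 8 h 29 min
Sat: 09:13–19:42 = 10 h 29 min; less 45 min break → 9 h 44 min
Total worked: 47 h 19 min = 2839 min.
Regular 44 h 0 min = 2640 min at €35.50/h; overtime 3 h 19 min = 199 min at €53.25/h.
Pay = (2640 × €35.50 + 199 × €53.25) ÷ 60 = €1738.61.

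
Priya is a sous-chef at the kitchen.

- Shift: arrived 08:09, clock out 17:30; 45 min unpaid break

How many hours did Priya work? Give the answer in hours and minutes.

8 h 36 min

Shift: 08:09–17:30 = 9 h 21 min; less 45 min break → 8 h 36 min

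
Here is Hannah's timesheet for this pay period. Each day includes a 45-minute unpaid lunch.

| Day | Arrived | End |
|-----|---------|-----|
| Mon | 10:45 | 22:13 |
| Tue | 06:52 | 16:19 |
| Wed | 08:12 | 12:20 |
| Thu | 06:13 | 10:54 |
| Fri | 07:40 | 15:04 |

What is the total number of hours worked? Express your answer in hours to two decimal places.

33.38 hours

Mon: 10:45–22:13 = 11 h 28 min; less 45 min break → 10 h 43 min
Tue: 06:52–16:19 = 9 h 27 min; less 45 min break → 8 h 42 min
Wed: 08:12–12:20 = 4 h 8 min; less 45 min break → 3 h 23 min
Thu: 06:13–10:54 = 4 h 41 min; less 45 min break → 3 h 56 min
Fri: 07:40–15:04 = 7 h 24 min; less 45 min break → 6 h 39 min
Total: 10 h 43 min + 8 h 42 min + 3 h 23 min + 3 h 56 min + 6 h 39 min = 33 h 23 min.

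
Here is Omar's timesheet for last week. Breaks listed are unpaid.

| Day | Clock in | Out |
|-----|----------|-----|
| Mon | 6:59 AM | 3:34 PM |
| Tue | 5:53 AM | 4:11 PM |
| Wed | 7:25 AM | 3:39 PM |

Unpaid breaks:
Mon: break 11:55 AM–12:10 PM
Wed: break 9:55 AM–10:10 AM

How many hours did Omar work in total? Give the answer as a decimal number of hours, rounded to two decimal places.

26.62 hours

Mon: 6:59 AM–3:34 PM = 8 h 35 min; less 15 min break → 8 h 20 min
Tue: 5:53 AM–4:11 PM = 10 h 18 min
Wed: 7:25 AM–3:39 PM = 8 h 14 min; less 15 min break → 7 h 59 min
Total: 8 h 20 min + 10 h 18 min + 7 h 59 min = 26 h 37 min.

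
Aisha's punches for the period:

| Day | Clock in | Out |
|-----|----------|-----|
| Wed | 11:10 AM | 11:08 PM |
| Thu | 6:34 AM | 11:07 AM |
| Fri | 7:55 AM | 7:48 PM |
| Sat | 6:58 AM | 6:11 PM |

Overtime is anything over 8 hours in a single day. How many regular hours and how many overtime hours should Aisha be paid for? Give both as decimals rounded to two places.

Regular 28.55 hours, overtime 11.07 hours

Wed: 11:10 AM–11:08 PM = 11 h 58 min
Thu: 6:34 AM–11:07 AM = 4 h 33 min
Fri: 7:55 AM–7:48 PM = 11 h 53 min
Sat: 6:58 AM–6:11 PM = 11 h 13 min
Wed reg 8 h 0 min / OT 3 h 58 min; Thu reg 4 h 33 min / OT 0 h 0 min; Fri reg 8 h 0 min / OT 3 h 53 min; Sat reg 8 h 0 min / OT 3 h 13 min.
Totals: regular 28 h 33 min, overtime 11 h 4 min.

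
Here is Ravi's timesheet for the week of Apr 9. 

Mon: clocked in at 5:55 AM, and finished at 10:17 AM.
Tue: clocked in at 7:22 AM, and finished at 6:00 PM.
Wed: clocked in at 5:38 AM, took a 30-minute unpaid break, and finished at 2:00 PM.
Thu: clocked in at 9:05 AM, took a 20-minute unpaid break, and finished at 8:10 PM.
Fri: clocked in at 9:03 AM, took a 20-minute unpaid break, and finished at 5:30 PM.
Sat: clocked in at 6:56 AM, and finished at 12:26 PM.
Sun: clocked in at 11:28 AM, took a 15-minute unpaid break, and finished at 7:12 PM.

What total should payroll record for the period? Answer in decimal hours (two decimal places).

54.72 hours

Mon: 5:55 AM–10:17 AM = 4 h 22 min
Tue: 7:22 AM–6:00 PM = 10 h 38 min
Wed: 5:38 AM–2:00 PM = 8 h 22 min; less 30 min break → 7 h 52 min
Thu: 9:05 AM–8:10 PM = 11 h 5 min; less 20 min break → 10 h 45 min
Fri: 9:03 AM–5:30 PM = 8 h 27 min; less 20 min break → 8 h 7 min
Sat: 6:56 AM–12:26 PM = 5 h 30 min
Sun: 11:28 AM–7:12 PM = 7 h 44 min; less 15 min break → 7 h 29 min
Total: 4 h 22 min + 10 h 38 min + 7 h 52 min + 10 h 45 min + 8 h 7 min + 5 h 30 min + 7 h 29 min = 54 h 43 min.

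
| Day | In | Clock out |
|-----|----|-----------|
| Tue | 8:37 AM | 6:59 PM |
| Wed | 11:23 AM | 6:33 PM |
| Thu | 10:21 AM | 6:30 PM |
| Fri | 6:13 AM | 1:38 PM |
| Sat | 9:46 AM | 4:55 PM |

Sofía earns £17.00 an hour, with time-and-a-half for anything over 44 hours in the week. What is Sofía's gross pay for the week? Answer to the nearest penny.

£684.25

Tue: 8:37 AM–6:59 PM = 10 h 22 min
Wed: 11:23 AM–6:33 PM = 7 h 10 min
Thu: 10:21 AM–6:30 PM = 8 h 9 min
Fri: 6:13 AM–1:38 PM = 7 h 25 min
Sat: 9:46 AM–4:55 PM = 7 h 9 min
Total worked: 40 h 15 min = 2415 min.
Regular 40 h 15 min = 2415 min at £17.00/h; overtime 0 h 0 min = 0 min at £25.50/h.
Pay = (2415 × £17.00 + 0 × £25.50) ÷ 60 = £684.25.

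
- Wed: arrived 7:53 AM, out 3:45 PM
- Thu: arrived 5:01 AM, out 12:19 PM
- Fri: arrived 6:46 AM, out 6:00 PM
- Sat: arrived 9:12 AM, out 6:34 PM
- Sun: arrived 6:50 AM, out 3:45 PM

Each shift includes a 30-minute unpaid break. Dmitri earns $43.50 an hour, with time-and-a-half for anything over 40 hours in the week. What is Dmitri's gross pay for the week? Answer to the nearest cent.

$1882.46

Wed: 7:53 AM–3:45 PM = 7 h 52 min; less 30 min break → 7 h 22 min
Thu: 5:01 AM–12:19 PM = 7 h 18 min; less 30 min break → 6 h 48 min
Fri: 6:46 AM–6:00 PM = 11 h 14 min; less 30 min break → 10 h 44 min
Sat: 9:12 AM–6:34 PM = 9 h 22 min; less 30 min break → 8 h 52 min
Sun: 6:50 AM–3:45 PM = 8 h 55 min; less 30 min break → 8 h 25 min
Total worked: 42 h 11 min = 2531 min.
Regular 40 h 0 min = 2400 min at $43.50/h; overtime 2 h 11 min = 131 min at $65.25/h.
Pay = (2400 × $43.50 + 131 × $65.25) ÷ 60 = $1882.46.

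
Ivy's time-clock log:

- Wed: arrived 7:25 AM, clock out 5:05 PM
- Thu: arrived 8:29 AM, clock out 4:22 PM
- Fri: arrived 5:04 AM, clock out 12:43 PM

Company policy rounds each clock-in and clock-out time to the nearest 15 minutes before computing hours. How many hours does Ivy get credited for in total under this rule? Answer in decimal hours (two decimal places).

Wed: in 7:25 AM→7:30 AM, out 5:05 PM→5:00 PM; 9 h 30 min
Thu: in 8:29 AM→8:30 AM, out 4:22 PM→4:15 PM; 7 h 45 min
Fri: in 5:04 AM→5:00 AM, out 12:43 PM→12:45 PM; 7 h 45 min
Total credited: 25 h 0 min.

25.00 hours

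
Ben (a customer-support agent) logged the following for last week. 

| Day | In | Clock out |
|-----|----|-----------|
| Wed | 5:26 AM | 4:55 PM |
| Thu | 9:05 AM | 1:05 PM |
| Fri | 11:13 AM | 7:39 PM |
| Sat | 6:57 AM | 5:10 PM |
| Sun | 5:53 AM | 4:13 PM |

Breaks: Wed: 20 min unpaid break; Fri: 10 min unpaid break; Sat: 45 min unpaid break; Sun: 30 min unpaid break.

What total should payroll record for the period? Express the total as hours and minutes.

42 h 43 min

Wed: 5:26 AM–4:55 PM = 11 h 29 min; less 20 min break → 11 h 9 min
Thu: 9:05 AM–1:05 PM = 4 h 0 min
Fri: 11:13 AM–7:39 PM = 8 h 26 min; less 10 min break → 8 h 16 min
Sat: 6:57 AM–5:10 PM = 10 h 13 min; less 45 min break → 9 h 28 min
Sun: 5:53 AM–4:13 PM = 10 h 20 min; less 30 min break → 9 h 50 min
Total: 11 h 9 min + 4 h 0 min + 8 h 16 min + 9 h 28 min + 9 h 50 min = 42 h 43 min.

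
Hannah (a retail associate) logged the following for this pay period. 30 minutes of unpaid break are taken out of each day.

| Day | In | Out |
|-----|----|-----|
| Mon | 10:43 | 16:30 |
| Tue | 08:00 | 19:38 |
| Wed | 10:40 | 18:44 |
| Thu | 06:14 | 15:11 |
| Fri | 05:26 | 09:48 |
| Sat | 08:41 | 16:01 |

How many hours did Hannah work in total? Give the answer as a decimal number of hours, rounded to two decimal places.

Mon: 10:43–16:30 = 5 h 47 min; less 30 min break → 5 h 17 min
Tue: 08:00–19:38 = 11 h 38 min; less 30 min break → 11 h 8 min
Wed: 10:40–18:44 = 8 h 4 min; less 30 min break → 7 h 34 min
Thu: 06:14–15:11 = 8 h 57 min; less 30 min break → 8 h 27 min
Fri: 05:26–09:48 = 4 h 22 min; less 30 min break → 3 h 52 min
Sat: 08:41–16:01 = 7 h 20 min; less 30 min break → 6 h 50 min
Total: 5 h 17 min + 11 h 8 min + 7 h 34 min + 8 h 27 min + 3 h 52 min + 6 h 50 min = 43 h 8 min.

43.13 hours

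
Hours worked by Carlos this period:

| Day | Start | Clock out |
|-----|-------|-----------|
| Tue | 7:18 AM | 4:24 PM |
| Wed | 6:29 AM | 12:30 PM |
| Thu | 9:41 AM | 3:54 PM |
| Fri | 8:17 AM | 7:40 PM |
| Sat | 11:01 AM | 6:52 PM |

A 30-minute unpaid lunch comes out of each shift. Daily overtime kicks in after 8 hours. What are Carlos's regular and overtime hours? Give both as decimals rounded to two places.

Tue: 7:18 AM–4:24 PM = 9 h 6 min; less 30 min break → 8 h 36 min
Wed: 6:29 AM–12:30 PM = 6 h 1 min; less 30 min break → 5 h 31 min
Thu: 9:41 AM–3:54 PM = 6 h 13 min; less 30 min break → 5 h 43 min
Fri: 8:17 AM–7:40 PM = 11 h 23 min; less 30 min break → 10 h 53 min
Sat: 11:01 AM–6:52 PM = 7 h 51 min; less 30 min break → 7 h 21 min
Tue reg 8 h 0 min / OT 0 h 36 min; Wed reg 5 h 31 min / OT 0 h 0 min; Thu reg 5 h 43 min / OT 0 h 0 min; Fri reg 8 h 0 min / OT 2 h 53 min; Sat reg 7 h 21 min / OT 0 h 0 min.
Totals: regular 34 h 35 min, overtime 3 h 29 min.

Regular 34.58 hours, overtime 3.48 hours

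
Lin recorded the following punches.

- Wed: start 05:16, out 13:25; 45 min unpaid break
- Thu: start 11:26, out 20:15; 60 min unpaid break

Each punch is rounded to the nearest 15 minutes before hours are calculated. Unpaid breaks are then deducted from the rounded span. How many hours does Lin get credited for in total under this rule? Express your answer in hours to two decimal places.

15.25 hours

Wed: in 05:16→05:15, out 13:25→13:30; 8 h 15 min − 45 min = 7 h 30 min
Thu: in 11:26→11:30, out 20:15→20:15; 8 h 45 min − 60 min = 7 h 45 min
Total credited: 15 h 15 min.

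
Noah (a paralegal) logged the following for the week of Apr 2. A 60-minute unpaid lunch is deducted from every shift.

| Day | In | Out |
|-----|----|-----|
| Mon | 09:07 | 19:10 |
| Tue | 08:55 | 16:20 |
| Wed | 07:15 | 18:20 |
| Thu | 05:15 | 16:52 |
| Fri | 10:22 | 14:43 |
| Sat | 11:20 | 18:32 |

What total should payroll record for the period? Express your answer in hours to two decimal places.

45.72 hours

Mon: 09:07–19:10 = 10 h 3 min; less 60 min break → 9 h 3 min
Tue: 08:55–16:20 = 7 h 25 min; less 60 min break → 6 h 25 min
Wed: 07:15–18:20 = 11 h 5 min; less 60 min break → 10 h 5 min
Thu: 05:15–16:52 = 11 h 37 min; less 60 min break → 10 h 37 min
Fri: 10:22–14:43 = 4 h 21 min; less 60 min break → 3 h 21 min
Sat: 11:20–18:32 = 7 h 12 min; less 60 min break → 6 h 12 min
Total: 9 h 3 min + 6 h 25 min + 10 h 5 min + 10 h 37 min + 3 h 21 min + 6 h 12 min = 45 h 43 min.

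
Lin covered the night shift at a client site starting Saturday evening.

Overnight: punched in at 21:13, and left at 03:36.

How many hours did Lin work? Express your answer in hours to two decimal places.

6.38 hours

Overnight: 21:13 → midnight = 2 h 47 min; midnight → 03:36 = 3 h 36 min; span 6 h 23 min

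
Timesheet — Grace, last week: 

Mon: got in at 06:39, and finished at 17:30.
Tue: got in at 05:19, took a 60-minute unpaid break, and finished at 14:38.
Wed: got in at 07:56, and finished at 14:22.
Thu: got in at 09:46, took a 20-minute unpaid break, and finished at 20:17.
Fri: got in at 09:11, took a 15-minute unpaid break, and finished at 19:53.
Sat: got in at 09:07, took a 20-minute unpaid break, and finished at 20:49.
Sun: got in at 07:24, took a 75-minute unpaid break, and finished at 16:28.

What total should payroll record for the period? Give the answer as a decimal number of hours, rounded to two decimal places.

Mon: 06:39–17:30 = 10 h 51 min
Tue: 05:19–14:38 = 9 h 19 min; less 60 min break → 8 h 19 min
Wed: 07:56–14:22 = 6 h 26 min
Thu: 09:46–20:17 = 10 h 31 min; less 20 min break → 10 h 11 min
Fri: 09:11–19:53 = 10 h 42 min; less 15 min break → 10 h 27 min
Sat: 09:07–20:49 = 11 h 42 min; less 20 min break → 11 h 22 min
Sun: 07:24–16:28 = 9 h 4 min; less 75 min break → 7 h 49 min
Total: 10 h 51 min + 8 h 19 min + 6 h 26 min + 10 h 11 min + 10 h 27 min + 11 h 22 min + 7 h 49 min = 65 h 25 min.

65.42 hours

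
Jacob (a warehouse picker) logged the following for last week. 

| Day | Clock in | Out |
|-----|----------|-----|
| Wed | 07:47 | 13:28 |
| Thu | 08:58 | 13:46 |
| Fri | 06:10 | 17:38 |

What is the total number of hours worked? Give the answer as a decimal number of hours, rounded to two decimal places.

Wed: 07:47–13:28 = 5 h 41 min
Thu: 08:58–13:46 = 4 h 48 min
Fri: 06:10–17:38 = 11 h 28 min
Total: 5 h 41 min + 4 h 48 min + 11 h 28 min = 21 h 57 min.

21.95 hours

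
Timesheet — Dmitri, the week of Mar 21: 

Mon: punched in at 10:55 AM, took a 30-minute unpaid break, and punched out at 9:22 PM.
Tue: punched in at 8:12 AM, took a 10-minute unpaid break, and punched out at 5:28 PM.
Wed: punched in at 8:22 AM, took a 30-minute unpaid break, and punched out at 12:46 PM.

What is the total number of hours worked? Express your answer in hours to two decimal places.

Mon: 10:55 AM–9:22 PM = 10 h 27 min; less 30 min break → 9 h 57 min
Tue: 8:12 AM–5:28 PM = 9 h 16 min; less 10 min break → 9 h 6 min
Wed: 8:22 AM–12:46 PM = 4 h 24 min; less 30 min break → 3 h 54 min
Total: 9 h 57 min + 9 h 6 min + 3 h 54 min = 22 h 57 min.

22.95 hours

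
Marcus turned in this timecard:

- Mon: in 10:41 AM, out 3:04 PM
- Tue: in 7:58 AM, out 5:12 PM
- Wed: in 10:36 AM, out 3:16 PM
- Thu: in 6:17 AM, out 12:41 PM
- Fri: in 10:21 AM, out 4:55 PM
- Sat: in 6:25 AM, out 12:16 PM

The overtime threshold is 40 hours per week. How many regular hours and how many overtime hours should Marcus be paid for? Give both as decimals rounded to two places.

Mon: 10:41 AM–3:04 PM = 4 h 23 min
Tue: 7:58 AM–5:12 PM = 9 h 14 min
Wed: 10:36 AM–3:16 PM = 4 h 40 min
Thu: 6:17 AM–12:41 PM = 6 h 24 min
Fri: 10:21 AM–4:55 PM = 6 h 34 min
Sat: 6:25 AM–12:16 PM = 5 h 51 min
Total worked: 37 h 6 min = 37.10 h.
Threshold 40 h → overtime 0 h 0 min, regular 37 h 6 min.

Regular 37.10 hours, overtime 0.00 hours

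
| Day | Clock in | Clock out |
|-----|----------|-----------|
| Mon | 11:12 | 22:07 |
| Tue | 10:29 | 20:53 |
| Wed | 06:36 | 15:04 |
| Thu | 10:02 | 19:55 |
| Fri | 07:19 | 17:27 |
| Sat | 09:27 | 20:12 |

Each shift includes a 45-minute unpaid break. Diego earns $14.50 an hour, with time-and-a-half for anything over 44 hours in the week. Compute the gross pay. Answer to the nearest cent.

Mon: 11:12–22:07 = 10 h 55 min; less 45 min break → 10 h 10 min
Tue: 10:29–20:53 = 10 h 24 min; less 45 min break → 9 h 39 min
Wed: 06:36–15:04 = 8 h 28 min; less 45 min break → 7 h 43 min
Thu: 10:02–19:55 = 9 h 53 min; less 45 min break → 9 h 8 min
Fri: 07:19–17:27 = 10 h 8 min; less 45 min break → 9 h 23 min
Sat: 09:27–20:12 = 10 h 45 min; less 45 min break → 10 h 0 min
Total worked: 56 h 3 min = 3363 min.
Regular 44 h 0 min = 2640 min at $14.50/h; overtime 12 h 3 min = 723 min at $21.75/h.
Pay = (2640 × $14.50 + 723 × $21.75) ÷ 60 = $900.09.

$900.09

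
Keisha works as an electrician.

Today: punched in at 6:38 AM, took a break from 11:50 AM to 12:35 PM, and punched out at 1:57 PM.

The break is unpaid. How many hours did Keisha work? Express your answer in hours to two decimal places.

6.57 hours

Today: 6:38 AM–1:57 PM = 7 h 19 min; less 45 min break → 6 h 34 min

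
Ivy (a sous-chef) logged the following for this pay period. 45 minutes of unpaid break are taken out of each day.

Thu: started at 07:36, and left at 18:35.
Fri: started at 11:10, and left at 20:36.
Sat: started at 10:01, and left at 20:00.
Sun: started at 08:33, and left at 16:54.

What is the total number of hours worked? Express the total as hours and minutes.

Thu: 07:36–18:35 = 10 h 59 min; less 45 min break → 10 h 14 min
Fri: 11:10–20:36 = 9 h 26 min; less 45 min break → 8 h 41 min
Sat: 10:01–20:00 = 9 h 59 min; less 45 min break → 9 h 14 min
Sun: 08:33–16:54 = 8 h 21 min; less 45 min break → 7 h 36 min
Total: 10 h 14 min + 8 h 41 min + 9 h 14 min + 7 h 36 min = 35 h 45 min.

35 h 45 min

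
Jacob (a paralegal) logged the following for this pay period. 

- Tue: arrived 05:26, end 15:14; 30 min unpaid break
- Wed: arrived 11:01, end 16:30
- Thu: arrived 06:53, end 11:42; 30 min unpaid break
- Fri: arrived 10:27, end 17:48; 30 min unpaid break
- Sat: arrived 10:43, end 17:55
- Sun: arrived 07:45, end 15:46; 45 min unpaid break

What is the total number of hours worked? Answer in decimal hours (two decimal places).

40.42 hours

Tue: 05:26–15:14 = 9 h 48 min; less 30 min break → 9 h 18 min
Wed: 11:01–16:30 = 5 h 29 min
Thu: 06:53–11:42 = 4 h 49 min; less 30 min break → 4 h 19 min
Fri: 10:27–17:48 = 7 h 21 min; less 30 min break → 6 h 51 min
Sat: 10:43–17:55 = 7 h 12 min
Sun: 07:45–15:46 = 8 h 1 min; less 45 min break → 7 h 16 min
Total: 9 h 18 min + 5 h 29 min + 4 h 19 min + 6 h 51 min + 7 h 12 min + 7 h 16 min = 40 h 25 min.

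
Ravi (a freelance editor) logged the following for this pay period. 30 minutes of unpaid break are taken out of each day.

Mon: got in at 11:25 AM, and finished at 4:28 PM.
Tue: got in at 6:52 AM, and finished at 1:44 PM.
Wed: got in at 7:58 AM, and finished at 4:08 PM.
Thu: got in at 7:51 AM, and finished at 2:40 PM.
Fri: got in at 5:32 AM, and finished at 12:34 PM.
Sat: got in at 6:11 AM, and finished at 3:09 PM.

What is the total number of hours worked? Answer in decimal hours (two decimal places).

Mon: 11:25 AM–4:28 PM = 5 h 3 min; less 30 min break → 4 h 33 min
Tue: 6:52 AM–1:44 PM = 6 h 52 min; less 30 min break → 6 h 22 min
Wed: 7:58 AM–4:08 PM = 8 h 10 min; less 30 min break → 7 h 40 min
Thu: 7:51 AM–2:40 PM = 6 h 49 min; less 30 min break → 6 h 19 min
Fri: 5:32 AM–12:34 PM = 7 h 2 min; less 30 min break → 6 h 32 min
Sat: 6:11 AM–3:09 PM = 8 h 58 min; less 30 min break → 8 h 28 min
Total: 4 h 33 min + 6 h 22 min + 7 h 40 min + 6 h 19 min + 6 h 32 min + 8 h 28 min = 39 h 54 min.

39.90 hours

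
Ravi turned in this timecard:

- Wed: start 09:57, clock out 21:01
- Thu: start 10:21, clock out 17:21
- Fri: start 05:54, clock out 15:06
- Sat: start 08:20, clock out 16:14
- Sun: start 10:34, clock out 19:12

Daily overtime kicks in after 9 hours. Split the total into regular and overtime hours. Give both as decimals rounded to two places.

Wed: 09:57–21:01 = 11 h 4 min
Thu: 10:21–17:21 = 7 h 0 min
Fri: 05:54–15:06 = 9 h 12 min
Sat: 08:20–16:14 = 7 h 54 min
Sun: 10:34–19:12 = 8 h 38 min
Wed reg 9 h 0 min / OT 2 h 4 min; Thu reg 7 h 0 min / OT 0 h 0 min; Fri reg 9 h 0 min / OT 0 h 12 min; Sat reg 7 h 54 min / OT 0 h 0 min; Sun reg 8 h 38 min / OT 0 h 0 min.
Totals: regular 41 h 32 min, overtime 2 h 16 min.

Regular 41.53 hours, overtime 2.27 hours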